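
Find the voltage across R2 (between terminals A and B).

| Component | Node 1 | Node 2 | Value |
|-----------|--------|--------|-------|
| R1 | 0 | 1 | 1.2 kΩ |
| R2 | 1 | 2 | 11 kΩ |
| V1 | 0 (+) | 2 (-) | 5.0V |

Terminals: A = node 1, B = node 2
R1 and R2 are in series across V1 (node 0 → node 1 → node 2), and the output A–B is taken across R2, so this is a voltage divider.
Series current: I = V1/(R1 + R2) = 5/(1200 + 11000) = 5/12200 = 0.0004098 A
V_R2 = I × R2 = V1 × R2/(R1 + R2) = 5 × 11000/12200 = 4.508 V

Final answer: 4.508 V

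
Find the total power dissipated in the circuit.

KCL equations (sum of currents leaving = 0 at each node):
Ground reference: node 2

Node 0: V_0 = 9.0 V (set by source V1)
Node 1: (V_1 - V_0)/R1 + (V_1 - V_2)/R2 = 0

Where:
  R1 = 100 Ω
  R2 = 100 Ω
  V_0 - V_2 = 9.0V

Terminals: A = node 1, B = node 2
Nodal analysis, taking node 2 as the 0 V reference.
Source V1 fixes V_0 = 9 V.
KCL at each unknown node (sum of currents leaving = 0; resistances in Ω):
  Node 1: (V_1 - 9)/100 + (V_1 - 0)/100 = 0
Collecting terms: 0.02 × V_1 = 0.09  =>  V_1 = 4.5 V
Power in each resistor, P = (ΔV)²/R:
  P_R1 = (9 - 4.5)²/100 = 0.2025 W
  P_R2 = (4.5 - 0)²/100 = 0.2025 W
P_total = P_R1 + P_R2 = 0.405 W

Final answer: 0.405 W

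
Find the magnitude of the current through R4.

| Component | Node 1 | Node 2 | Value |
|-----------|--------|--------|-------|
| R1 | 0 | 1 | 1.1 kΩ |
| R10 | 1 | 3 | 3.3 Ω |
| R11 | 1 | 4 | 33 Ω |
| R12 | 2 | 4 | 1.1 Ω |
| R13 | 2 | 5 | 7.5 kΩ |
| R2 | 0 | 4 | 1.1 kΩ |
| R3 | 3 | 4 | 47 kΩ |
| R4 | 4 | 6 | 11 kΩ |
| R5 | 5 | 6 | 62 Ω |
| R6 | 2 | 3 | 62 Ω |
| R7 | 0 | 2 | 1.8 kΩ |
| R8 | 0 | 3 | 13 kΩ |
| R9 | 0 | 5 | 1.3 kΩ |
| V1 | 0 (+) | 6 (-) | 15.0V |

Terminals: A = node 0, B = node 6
Nodal analysis, taking node 6 as the 0 V reference.
Source V1 fixes V_0 = 15 V.
KCL at each unknown node (sum of currents leaving = 0; resistances in Ω):
  Node 1: (V_1 - 15)/1100 + (V_1 - V_3)/3.3 + (V_1 - V_4)/33 = 0
  Node 2: (V_2 - V_3)/62 + (V_2 - 15)/1800 + (V_2 - V_4)/1.1 + (V_2 - V_5)/7500 = 0
  Node 3: (V_3 - V_4)/47000 + (V_3 - V_2)/62 + (V_3 - 15)/13000 + (V_3 - V_1)/3.3 = 0
  Node 4: (V_4 - 15)/1100 + (V_4 - V_3)/47000 + (V_4 - 0)/11000 + (V_4 - V_1)/33 + (V_4 - V_2)/1.1 = 0
  Node 5: (V_5 - 0)/62 + (V_5 - 15)/1300 + (V_5 - V_2)/7500 = 0
Collecting terms (coefficients in siemens):
  0.3342·V_1 - 0.303·V_3 - 0.0303·V_4 = 0.01364
  0.9259·V_2 - 0.01613·V_3 - 0.9091·V_4 - 0.0001333·V_5 = 0.008333
  0.3193·V_3 - 0.303·V_1 - 0.01613·V_2 - 0.00002128·V_4 = 0.001154
  0.9404·V_4 - 0.0303·V_1 - 0.9091·V_2 - 0.00002128·V_3 = 0.01364
  0.01703·V_5 - 0.0001333·V_2 = 0.01154
Solving these 5 simultaneous equations (Gaussian elimination) gives:
  V_1 = 13.8 V, V_2 = 13.77 V, V_3 = 13.8 V, V_4 = 13.77 V
  V_5 = 0.7853 V
I_R4 = (V_4 - V_6)/R4 = (13.77 - 0)/11000 = 0.001252 A
|I_R4| = 0.001252 A

Final answer: |I_R4| = 0.001252 A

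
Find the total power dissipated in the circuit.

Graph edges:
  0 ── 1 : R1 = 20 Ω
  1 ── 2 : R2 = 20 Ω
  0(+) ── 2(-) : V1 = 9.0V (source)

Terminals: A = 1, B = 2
Nodal analysis, taking node 2 as the 0 V reference.
Source V1 fixes V_0 = 9 V.
KCL at each unknown node (sum of currents leaving = 0; resistances in Ω):
  Node 1: (V_1 - 9)/20 + (V_1 - 0)/20 = 0
Collecting terms: 0.1 × V_1 = 0.45  =>  V_1 = 4.5 V
Power in each resistor, P = (ΔV)²/R:
  P_R1 = (9 - 4.5)²/20 = 1.012 W
  P_R2 = (4.5 - 0)²/20 = 1.012 W
P_total = P_R1 + P_R2 = 2.025 W

Final answer: 2.025 W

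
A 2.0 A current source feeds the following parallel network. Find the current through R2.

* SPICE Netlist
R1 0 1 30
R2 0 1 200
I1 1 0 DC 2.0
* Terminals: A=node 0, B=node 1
All resistors sit directly between nodes 0 and 1, so they are in parallel and share one voltage V; the full source current 2 A splits among them.
1/R_par = 1/30 + 1/200 = 0.03833 S  =>  R_par = 26.09 Ω
V = I × R_par = 2 × 26.09 = 52.17 V
I_R2 = V/R2 = 52.17/200 = 0.2609 A

Final answer: 0.2609 A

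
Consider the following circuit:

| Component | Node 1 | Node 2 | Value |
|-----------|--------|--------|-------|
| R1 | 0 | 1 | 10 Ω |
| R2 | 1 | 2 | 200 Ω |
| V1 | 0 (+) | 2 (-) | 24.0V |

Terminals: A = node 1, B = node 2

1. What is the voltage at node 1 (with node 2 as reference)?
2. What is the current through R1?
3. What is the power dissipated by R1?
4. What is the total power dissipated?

Nodal analysis, taking node 2 as the 0 V reference.
Source V1 fixes V_0 = 24 V.
KCL at each unknown node (sum of currents leaving = 0; resistances in Ω):
  Node 1: (V_1 - 24)/10 + (V_1 - 0)/200 = 0
Collecting terms: 0.105 × V_1 = 2.4  =>  V_1 = 22.86 V
Part 1:
  Read off the nodal solution: V_1 = 22.86 V
Part 2:
  I_R1 = (V_0 - V_1)/R1 = (24 - 22.86)/10 = 0.1143 A
  Magnitude: I_R1 = 0.1143 A
Part 3:
  I_R1 = (V_0 - V_1)/R1 = (24 - 22.86)/10 = 0.1143 A
  P_R1 = I_R1² × R1 = (0.1143)² × 10 = 0.1306 W
Part 4:
  Power in each resistor, P = (ΔV)²/R:
    P_R1 = (24 - 22.86)²/10 = 0.1306 W
    P_R2 = (22.86 - 0)²/200 = 2.612 W
  P_total = P_R1 + P_R2 = 2.743 W

Final answers:
1. V_1 = 22.86 V
2. I_R1 = 0.1143 A
3. P_R1 = 0.1306 W
4. P_total = 2.743 W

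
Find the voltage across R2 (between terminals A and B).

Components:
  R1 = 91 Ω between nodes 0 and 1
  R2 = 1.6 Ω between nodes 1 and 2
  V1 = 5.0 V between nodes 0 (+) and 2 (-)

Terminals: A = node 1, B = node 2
R1 and R2 are in series across V1 (node 0 → node 1 → node 2), and the output A–B is taken across R2, so this is a voltage divider.
Series current: I = V1/(R1 + R2) = 5/(91 + 1.6) = 5/92.6 = 0.054 A
V_R2 = I × R2 = V1 × R2/(R1 + R2) = 5 × 1.6/92.6 = 0.08639 V

Final answer: 0.08639 V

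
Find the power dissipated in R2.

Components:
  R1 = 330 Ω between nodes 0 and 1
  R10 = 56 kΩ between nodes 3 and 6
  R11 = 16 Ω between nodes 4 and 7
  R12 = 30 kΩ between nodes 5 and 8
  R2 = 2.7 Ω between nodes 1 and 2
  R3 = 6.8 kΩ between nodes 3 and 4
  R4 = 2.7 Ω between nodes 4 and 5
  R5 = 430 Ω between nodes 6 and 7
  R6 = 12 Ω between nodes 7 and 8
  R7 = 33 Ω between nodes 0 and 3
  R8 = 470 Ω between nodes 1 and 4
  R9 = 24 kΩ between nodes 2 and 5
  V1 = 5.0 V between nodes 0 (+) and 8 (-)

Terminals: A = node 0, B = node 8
Nodal analysis, taking node 8 as the 0 V reference.
Source V1 fixes V_0 = 5 V.
KCL at each unknown node (sum of currents leaving = 0; resistances in Ω):
  Node 1: (V_1 - 5)/330 + (V_1 - V_2)/2.7 + (V_1 - V_4)/470 = 0
  Node 2: (V_2 - V_1)/2.7 + (V_2 - V_5)/24000 = 0
  Node 3: (V_3 - V_4)/6800 + (V_3 - 5)/33 + (V_3 - V_6)/56000 = 0
  Node 4: (V_4 - V_3)/6800 + (V_4 - V_5)/2.7 + (V_4 - V_1)/470 + (V_4 - V_7)/16 = 0
  Node 5: (V_5 - V_4)/2.7 + (V_5 - V_2)/24000 + (V_5 - 0)/30000 = 0
  Node 6: (V_6 - V_7)/430 + (V_6 - V_3)/56000 = 0
  Node 7: (V_7 - V_6)/430 + (V_7 - 0)/12 + (V_7 - V_4)/16 = 0
Collecting terms (coefficients in siemens):
  0.3755·V_1 - 0.3704·V_2 - 0.002128·V_4 = 0.01515
  0.3704·V_2 - 0.3704·V_1 - 0.00004167·V_5 = 0
  0.03047·V_3 - 0.0001471·V_4 - 0.00001786·V_6 = 0.1515
  0.4351·V_4 - 0.002128·V_1 - 0.0001471·V_3 - 0.3704·V_5 - 0.0625·V_7 = 0
  0.3704·V_5 - 0.00004167·V_2 - 0.3704·V_4 = 0
  0.002343·V_6 - 0.00001786·V_3 - 0.002326·V_7 = 0
  0.1482·V_7 - 0.0625·V_4 - 0.002326·V_6 = 0
Solving these 7 simultaneous equations (Gaussian elimination) gives:
  V_1 = 2.994 V, V_2 = 2.993 V, V_3 = 4.974 V, V_4 = 0.1908 V
  V_5 = 0.1911 V, V_6 = 0.1196 V, V_7 = 0.08237 V
I_R2 = (V_1 - V_2)/R2 = (2.994 - 2.993)/2.7 = 0.0001168 A
P_R2 = I_R2² × R2 = (0.0001168)² × 2.7 = 0.00000003681 W

Final answer: 3.681e-08 W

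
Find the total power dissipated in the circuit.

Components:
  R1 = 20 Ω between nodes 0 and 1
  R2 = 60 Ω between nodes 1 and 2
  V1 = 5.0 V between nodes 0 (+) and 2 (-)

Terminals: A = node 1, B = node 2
Nodal analysis, taking node 2 as the 0 V reference.
Source V1 fixes V_0 = 5 V.
KCL at each unknown node (sum of currents leaving = 0; resistances in Ω):
  Node 1: (V_1 - 5)/20 + (V_1 - 0)/60 = 0
Collecting terms: 0.06667 × V_1 = 0.25  =>  V_1 = 3.75 V
Power in each resistor, P = (ΔV)²/R:
  P_R1 = (5 - 3.75)²/20 = 0.07812 W
  P_R2 = (3.75 - 0)²/60 = 0.2344 W
P_total = P_R1 + P_R2 = 0.3125 W

Final answer: 0.3125 W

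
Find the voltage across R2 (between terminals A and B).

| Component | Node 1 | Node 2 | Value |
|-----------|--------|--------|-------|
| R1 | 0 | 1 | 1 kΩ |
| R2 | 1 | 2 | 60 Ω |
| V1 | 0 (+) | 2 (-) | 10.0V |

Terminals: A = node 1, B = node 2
R1 and R2 are in series across V1 (node 0 → node 1 → node 2), and the output A–B is taken across R2, so this is a voltage divider.
Series current: I = V1/(R1 + R2) = 10/(1000 + 60) = 10/1060 = 0.009434 A
V_R2 = I × R2 = V1 × R2/(R1 + R2) = 10 × 60/1060 = 0.566 V

Final answer: 0.566 V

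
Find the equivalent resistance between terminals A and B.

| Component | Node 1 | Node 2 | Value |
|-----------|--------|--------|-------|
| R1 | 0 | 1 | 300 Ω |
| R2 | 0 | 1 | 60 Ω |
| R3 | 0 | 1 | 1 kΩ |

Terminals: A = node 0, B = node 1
Reduce the network between node 0 (A) and node 1 (B) by series/parallel combination:
  Rp1 = R1 ‖ R2 ‖ R3 (parallel, all between nodes 0 and 1) = 1/(1/300 + 1/60 + 1/1000) = 47.62 Ω
R_eq = 47.62 Ω

Final answer: 47.62 Ω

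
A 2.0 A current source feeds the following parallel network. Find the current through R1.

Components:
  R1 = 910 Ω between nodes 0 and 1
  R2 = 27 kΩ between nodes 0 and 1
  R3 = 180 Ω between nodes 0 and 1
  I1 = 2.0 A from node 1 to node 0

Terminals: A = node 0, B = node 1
All resistors sit directly between nodes 0 and 1, so they are in parallel and share one voltage V; the full source current 2 A splits among them.
1/R_par = 1/910 + 1/27000 + 1/180 = 0.006691 S  =>  R_par = 149.4 Ω
V = I × R_par = 2 × 149.4 = 298.9 V
I_R1 = V/R1 = 298.9/910 = 0.3284 A

Final answer: 0.3284 A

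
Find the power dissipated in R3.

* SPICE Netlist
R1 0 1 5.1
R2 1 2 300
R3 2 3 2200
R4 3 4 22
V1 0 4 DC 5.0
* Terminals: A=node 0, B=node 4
Nodal analysis, taking node 4 as the 0 V reference.
Source V1 fixes V_0 = 5 V.
KCL at each unknown node (sum of currents leaving = 0; resistances in Ω):
  Node 1: (V_1 - 5)/5.1 + (V_1 - V_2)/300 = 0
  Node 2: (V_2 - V_1)/300 + (V_2 - V_3)/2200 = 0
  Node 3: (V_3 - V_2)/2200 + (V_3 - 0)/22 = 0
Collecting terms (coefficients in siemens):
  0.1994·V_1 - 0.003333·V_2 = 0.9804
  0.003788·V_2 - 0.003333·V_1 - 0.0004545·V_3 = 0
  0.04591·V_3 - 0.0004545·V_2 = 0
Solving these 3 simultaneous equations (Gaussian elimination) gives:
  V_1 = 4.99 V, V_2 = 4.396 V, V_3 = 0.04353 V
I_R3 = (V_2 - V_3)/R3 = (4.396 - 0.04353)/2200 = 0.001979 A
P_R3 = I_R3² × R3 = (0.001979)² × 2200 = 0.008612 W

Final answer: 0.008612 W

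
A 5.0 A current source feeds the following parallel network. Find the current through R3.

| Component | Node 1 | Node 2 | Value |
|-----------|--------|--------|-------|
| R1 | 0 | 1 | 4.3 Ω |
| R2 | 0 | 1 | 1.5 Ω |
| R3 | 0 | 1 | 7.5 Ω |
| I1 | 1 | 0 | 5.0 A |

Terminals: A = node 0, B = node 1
All resistors sit directly between nodes 0 and 1, so they are in parallel and share one voltage V; the full source current 5 A splits among them.
1/R_par = 1/4.3 + 1/1.5 + 1/7.5 = 1.033 S  =>  R_par = 0.9685 Ω
V = I × R_par = 5 × 0.9685 = 4.842 V
I_R3 = V/R3 = 4.842/7.5 = 0.6456 A

Final answer: 0.6456 A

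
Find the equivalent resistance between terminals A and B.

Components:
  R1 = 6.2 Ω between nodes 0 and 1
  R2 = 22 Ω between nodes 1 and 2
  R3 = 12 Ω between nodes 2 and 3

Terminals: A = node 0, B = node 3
Reduce the network between node 0 (A) and node 3 (B) by series/parallel combination:
  Rs1 = R1 + R2 (series, joined only at node 1) = 6.2 + 22 = 28.2 Ω
  Rs2 = R3 + Rs1 (series, joined only at node 2) = 12 + 28.2 = 40.2 Ω
R_eq = 40.2 Ω

Final answer: 40.2 Ω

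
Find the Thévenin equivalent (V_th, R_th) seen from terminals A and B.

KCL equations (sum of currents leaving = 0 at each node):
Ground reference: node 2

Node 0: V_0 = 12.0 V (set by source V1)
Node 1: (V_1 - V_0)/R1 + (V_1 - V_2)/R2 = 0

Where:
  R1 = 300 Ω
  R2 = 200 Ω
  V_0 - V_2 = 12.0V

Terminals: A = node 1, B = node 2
Step 1 — V_th is the open-circuit voltage V_A - V_B (nothing connected across the terminals).
Nodal analysis, taking node 2 as the 0 V reference.
Source V1 fixes V_0 = 12 V.
KCL at each unknown node (sum of currents leaving = 0; resistances in Ω):
  Node 1: (V_1 - 12)/300 + (V_1 - 0)/200 = 0
Collecting terms: 0.008333 × V_1 = 0.04  =>  V_1 = 4.8 V
V_th = V_1 - V_2 = 4.8 - 0 = 4.8 V
Step 2 — R_th: zero the source — replace V1 by a short circuit (node 2 merges into node 0) — and find the resistance seen between A (node 1) and B (node 0).
Reduce the network between node 1 (A) and node 0 (B) by series/parallel combination:
  Rp1 = R1 ‖ R2 (parallel, both between nodes 0 and 1) = 1/(1/300 + 1/200) = 120 Ω
R_th = 120 Ω

Final answer: V_th = 4.8 V, R_th = 120 Ω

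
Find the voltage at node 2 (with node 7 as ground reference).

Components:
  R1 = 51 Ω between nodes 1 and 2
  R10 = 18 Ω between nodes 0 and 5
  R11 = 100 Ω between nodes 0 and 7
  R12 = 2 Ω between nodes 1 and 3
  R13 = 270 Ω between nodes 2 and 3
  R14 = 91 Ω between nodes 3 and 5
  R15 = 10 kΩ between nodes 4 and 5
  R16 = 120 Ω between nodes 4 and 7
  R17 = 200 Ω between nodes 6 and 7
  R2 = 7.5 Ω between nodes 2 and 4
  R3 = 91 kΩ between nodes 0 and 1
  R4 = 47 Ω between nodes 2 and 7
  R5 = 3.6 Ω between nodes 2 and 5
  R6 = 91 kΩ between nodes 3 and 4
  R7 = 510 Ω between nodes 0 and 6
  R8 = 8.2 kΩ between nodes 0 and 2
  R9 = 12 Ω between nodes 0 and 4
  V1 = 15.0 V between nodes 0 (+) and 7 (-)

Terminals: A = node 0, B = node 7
Nodal analysis, taking node 7 as the 0 V reference.
Source V1 fixes V_0 = 15 V.
KCL at each unknown node (sum of currents leaving = 0; resistances in Ω):
  Node 1: (V_1 - V_2)/51 + (V_1 - 15)/91000 + (V_1 - V_3)/2 = 0
  Node 2: (V_2 - V_1)/51 + (V_2 - V_4)/7.5 + (V_2 - 0)/47 + (V_2 - V_5)/3.6 + (V_2 - 15)/8200 + (V_2 - V_3)/270 = 0
  Node 3: (V_3 - V_4)/91000 + (V_3 - V_1)/2 + (V_3 - V_2)/270 + (V_3 - V_5)/91 = 0
  Node 4: (V_4 - V_2)/7.5 + (V_4 - V_3)/91000 + (V_4 - 15)/12 + (V_4 - V_5)/10000 + (V_4 - 0)/120 = 0
  Node 5: (V_5 - V_2)/3.6 + (V_5 - 15)/18 + (V_5 - V_3)/91 + (V_5 - V_4)/10000 = 0
  Node 6: (V_6 - 15)/510 + (V_6 - 0)/200 = 0
Collecting terms (coefficients in siemens):
  0.5196·V_1 - 0.01961·V_2 - 0.5·V_3 = 0.0001648
  0.4558·V_2 - 0.01961·V_1 - 0.003704·V_3 - 0.1333·V_4 - 0.2778·V_5 = 0.001829
  0.5147·V_3 - 0.5·V_1 - 0.003704·V_2 - 0.00001099·V_4 - 0.01099·V_5 = 0
  0.2251·V_4 - 0.1333·V_2 - 0.00001099·V_3 - 0.0001·V_5 = 1.25
  0.3444·V_5 - 0.2778·V_2 - 0.01099·V_3 - 0.0001·V_4 = 0.8333
  0.006961·V_6 = 0.02941
Solving these 6 simultaneous equations (Gaussian elimination) gives:
  V_1 = 11.95 V, V_2 = 11.78 V, V_3 = 11.96 V, V_4 = 12.54 V
  V_5 = 12.31 V, V_6 = 4.225 V
The requested potential is V_2 = 11.78 V.

Final answer: V_2 = 11.78 V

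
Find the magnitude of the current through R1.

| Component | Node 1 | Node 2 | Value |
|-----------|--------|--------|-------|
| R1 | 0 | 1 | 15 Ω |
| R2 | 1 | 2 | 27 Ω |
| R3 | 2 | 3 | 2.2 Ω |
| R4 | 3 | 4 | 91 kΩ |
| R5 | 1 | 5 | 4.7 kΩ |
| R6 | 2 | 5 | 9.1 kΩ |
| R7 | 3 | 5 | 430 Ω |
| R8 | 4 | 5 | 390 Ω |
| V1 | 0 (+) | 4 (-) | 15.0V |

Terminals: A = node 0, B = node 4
Nodal analysis, taking node 4 as the 0 V reference.
Source V1 fixes V_0 = 15 V.
KCL at each unknown node (sum of currents leaving = 0; resistances in Ω):
  Node 1: (V_1 - 15)/15 + (V_1 - V_2)/27 + (V_1 - V_5)/4700 = 0
  Node 2: (V_2 - V_1)/27 + (V_2 - V_3)/2.2 + (V_2 - V_5)/9100 = 0
  Node 3: (V_3 - V_2)/2.2 + (V_3 - 0)/91000 + (V_3 - V_5)/430 = 0
  Node 5: (V_5 - V_1)/4700 + (V_5 - V_2)/9100 + (V_5 - V_3)/430 + (V_5 - 0)/390 = 0
Collecting terms (coefficients in siemens):
  0.1039·V_1 - 0.03704·V_2 - 0.0002128·V_5 = 1
  0.4917·V_2 - 0.03704·V_1 - 0.4545·V_3 - 0.0001099·V_5 = 0
  0.4569·V_3 - 0.4545·V_2 - 0.002326·V_5 = 0
  0.005212·V_5 - 0.0002128·V_1 - 0.0001099·V_2 - 0.002326·V_3 = 0
Solving these 4 simultaneous equations (Gaussian elimination) gives:
  V_1 = 14.72 V, V_2 = 14.26 V, V_3 = 14.22 V, V_5 = 7.246 V
I_R1 = (V_0 - V_1)/R1 = (15 - 14.72)/15 = 0.01874 A
|I_R1| = 0.01874 A

Final answer: |I_R1| = 0.01874 A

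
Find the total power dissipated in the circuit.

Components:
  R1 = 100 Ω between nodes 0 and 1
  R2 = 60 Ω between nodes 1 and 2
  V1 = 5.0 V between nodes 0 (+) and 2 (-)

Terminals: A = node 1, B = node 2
Nodal analysis, taking node 2 as the 0 V reference.
Source V1 fixes V_0 = 5 V.
KCL at each unknown node (sum of currents leaving = 0; resistances in Ω):
  Node 1: (V_1 - 5)/100 + (V_1 - 0)/60 = 0
Collecting terms: 0.02667 × V_1 = 0.05  =>  V_1 = 1.875 V
Power in each resistor, P = (ΔV)²/R:
  P_R1 = (5 - 1.875)²/100 = 0.09766 W
  P_R2 = (1.875 - 0)²/60 = 0.05859 W
P_total = P_R1 + P_R2 = 0.1562 W

Final answer: 0.1562 W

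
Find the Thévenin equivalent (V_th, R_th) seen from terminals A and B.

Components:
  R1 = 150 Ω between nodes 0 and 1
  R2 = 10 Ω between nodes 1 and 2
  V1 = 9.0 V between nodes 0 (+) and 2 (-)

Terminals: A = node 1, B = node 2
Step 1 — V_th is the open-circuit voltage V_A - V_B (nothing connected across the terminals).
Nodal analysis, taking node 2 as the 0 V reference.
Source V1 fixes V_0 = 9 V.
KCL at each unknown node (sum of currents leaving = 0; resistances in Ω):
  Node 1: (V_1 - 9)/150 + (V_1 - 0)/10 = 0
Collecting terms: 0.1067 × V_1 = 0.06  =>  V_1 = 0.5625 V
V_th = V_1 - V_2 = 0.5625 - 0 = 0.5625 V
Step 2 — R_th: zero the source — replace V1 by a short circuit (node 2 merges into node 0) — and find the resistance seen between A (node 1) and B (node 0).
Reduce the network between node 1 (A) and node 0 (B) by series/parallel combination:
  Rp1 = R1 ‖ R2 (parallel, both between nodes 0 and 1) = 1/(1/150 + 1/10) = 9.375 Ω
R_th = 9.375 Ω

Final answer: V_th = 0.5625 V, R_th = 9.375 Ω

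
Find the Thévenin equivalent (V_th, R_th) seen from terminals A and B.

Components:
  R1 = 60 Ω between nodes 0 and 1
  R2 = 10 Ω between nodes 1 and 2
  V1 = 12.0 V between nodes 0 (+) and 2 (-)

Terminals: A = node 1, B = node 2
Step 1 — V_th is the open-circuit voltage V_A - V_B (nothing connected across the terminals).
Nodal analysis, taking node 2 as the 0 V reference.
Source V1 fixes V_0 = 12 V.
KCL at each unknown node (sum of currents leaving = 0; resistances in Ω):
  Node 1: (V_1 - 12)/60 + (V_1 - 0)/10 = 0
Collecting terms: 0.1167 × V_1 = 0.2  =>  V_1 = 1.714 V
V_th = V_1 - V_2 = 1.714 - 0 = 1.714 V
Step 2 — R_th: zero the source — replace V1 by a short circuit (node 2 merges into node 0) — and find the resistance seen between A (node 1) and B (node 0).
Reduce the network between node 1 (A) and node 0 (B) by series/parallel combination:
  Rp1 = R1 ‖ R2 (parallel, both between nodes 0 and 1) = 1/(1/60 + 1/10) = 8.571 Ω
R_th = 8.571 Ω

Final answer: V_th = 1.714 V, R_th = 8.571 Ω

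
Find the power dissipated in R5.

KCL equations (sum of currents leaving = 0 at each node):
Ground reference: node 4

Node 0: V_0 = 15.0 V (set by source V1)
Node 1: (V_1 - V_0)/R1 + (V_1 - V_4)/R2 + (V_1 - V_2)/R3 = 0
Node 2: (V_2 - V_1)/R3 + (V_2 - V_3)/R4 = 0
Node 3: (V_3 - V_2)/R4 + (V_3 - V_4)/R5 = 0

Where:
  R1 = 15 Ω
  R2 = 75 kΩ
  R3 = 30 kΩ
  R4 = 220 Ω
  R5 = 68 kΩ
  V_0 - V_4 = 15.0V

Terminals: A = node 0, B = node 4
Nodal analysis, taking node 4 as the 0 V reference.
Source V1 fixes V_0 = 15 V.
KCL at each unknown node (sum of currents leaving = 0; resistances in Ω):
  Node 1: (V_1 - 15)/15 + (V_1 - 0)/75000 + (V_1 - V_2)/30000 = 0
  Node 2: (V_2 - V_1)/30000 + (V_2 - V_3)/220 = 0
  Node 3: (V_3 - V_2)/220 + (V_3 - 0)/68000 = 0
Collecting terms (coefficients in siemens):
  0.06671·V_1 - 0.00003333·V_2 = 1
  0.004579·V_2 - 0.00003333·V_1 - 0.004545·V_3 = 0
  0.00456·V_3 - 0.004545·V_2 = 0
Solving these 3 simultaneous equations (Gaussian elimination) gives:
  V_1 = 14.99 V, V_2 = 10.41 V, V_3 = 10.38 V
I_R5 = (V_3 - V_4)/R5 = (10.38 - 0)/68000 = 0.0001527 A
P_R5 = I_R5² × R5 = (0.0001527)² × 68000 = 0.001585 W

Final answer: 0.001585 W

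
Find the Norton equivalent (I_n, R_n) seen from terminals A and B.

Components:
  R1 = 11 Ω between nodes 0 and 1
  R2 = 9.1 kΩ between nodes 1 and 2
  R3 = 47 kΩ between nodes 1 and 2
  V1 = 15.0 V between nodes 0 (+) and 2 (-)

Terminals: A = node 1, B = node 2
Find the Thévenin equivalent first; then I_n = V_th/R_th and R_n = R_th.
Step 1 — V_th is the open-circuit voltage V_A - V_B (nothing connected across the terminals).
Nodal analysis, taking node 2 as the 0 V reference.
Source V1 fixes V_0 = 15 V.
KCL at each unknown node (sum of currents leaving = 0; resistances in Ω):
  Node 1: (V_1 - 15)/11 + (V_1 - 0)/9100 + (V_1 - 0)/47000 = 0
Collecting terms: 0.09104 × V_1 = 1.364  =>  V_1 = 14.98 V
V_th = V_1 - V_2 = 14.98 - 0 = 14.98 V
Step 2 — R_th: zero the source — replace V1 by a short circuit (node 2 merges into node 0) — and find the resistance seen between A (node 1) and B (node 0).
Reduce the network between node 1 (A) and node 0 (B) by series/parallel combination:
  Rp1 = R1 ‖ R2 ‖ R3 (parallel, all between nodes 0 and 1) = 1/(1/11 + 1/9100 + 1/47000) = 10.98 Ω
R_th = 10.98 Ω
I_n = V_th/R_th = 14.98/10.98 = 1.364 A, and R_n = R_th = 10.98 Ω

Final answer: I_n = 1.364 A, R_n = 10.98 Ω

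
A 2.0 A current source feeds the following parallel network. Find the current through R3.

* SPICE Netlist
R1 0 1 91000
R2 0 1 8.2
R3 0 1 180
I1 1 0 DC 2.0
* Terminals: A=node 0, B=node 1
All resistors sit directly between nodes 0 and 1, so they are in parallel and share one voltage V; the full source current 2 A splits among them.
1/R_par = 1/91000 + 1/8.2 + 1/180 = 0.1275 S  =>  R_par = 7.842 Ω
V = I × R_par = 2 × 7.842 = 15.68 V
I_R3 = V/R3 = 15.68/180 = 0.08713 A

Final answer: 0.08713 A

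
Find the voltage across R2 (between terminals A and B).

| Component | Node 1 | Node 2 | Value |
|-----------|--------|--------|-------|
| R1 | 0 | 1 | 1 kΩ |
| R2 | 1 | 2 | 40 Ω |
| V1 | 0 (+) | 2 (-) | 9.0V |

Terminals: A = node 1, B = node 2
R1 and R2 are in series across V1 (node 0 → node 1 → node 2), and the output A–B is taken across R2, so this is a voltage divider.
Series current: I = V1/(R1 + R2) = 9/(1000 + 40) = 9/1040 = 0.008654 A
V_R2 = I × R2 = V1 × R2/(R1 + R2) = 9 × 40/1040 = 0.3462 V

Final answer: 0.3462 V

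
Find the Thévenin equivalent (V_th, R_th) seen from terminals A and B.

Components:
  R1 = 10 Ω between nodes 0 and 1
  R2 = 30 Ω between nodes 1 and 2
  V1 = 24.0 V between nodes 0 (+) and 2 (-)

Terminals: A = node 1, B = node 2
Step 1 — V_th is the open-circuit voltage V_A - V_B (nothing connected across the terminals).
Nodal analysis, taking node 2 as the 0 V reference.
Source V1 fixes V_0 = 24 V.
KCL at each unknown node (sum of currents leaving = 0; resistances in Ω):
  Node 1: (V_1 - 24)/10 + (V_1 - 0)/30 = 0
Collecting terms: 0.1333 × V_1 = 2.4  =>  V_1 = 18 V
V_th = V_1 - V_2 = 18 - 0 = 18 V
Step 2 — R_th: zero the source — replace V1 by a short circuit (node 2 merges into node 0) — and find the resistance seen between A (node 1) and B (node 0).
Reduce the network between node 1 (A) and node 0 (B) by series/parallel combination:
  Rp1 = R1 ‖ R2 (parallel, both between nodes 0 and 1) = 1/(1/10 + 1/30) = 7.5 Ω
R_th = 7.5 Ω

Final answer: V_th = 18 V, R_th = 7.5 Ω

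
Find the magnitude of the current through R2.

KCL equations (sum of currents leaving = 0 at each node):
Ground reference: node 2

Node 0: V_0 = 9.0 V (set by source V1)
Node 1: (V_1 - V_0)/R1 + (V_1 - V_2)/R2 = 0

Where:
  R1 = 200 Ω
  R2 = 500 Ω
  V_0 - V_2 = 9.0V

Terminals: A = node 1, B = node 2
Nodal analysis, taking node 2 as the 0 V reference.
Source V1 fixes V_0 = 9 V.
KCL at each unknown node (sum of currents leaving = 0; resistances in Ω):
  Node 1: (V_1 - 9)/200 + (V_1 - 0)/500 = 0
Collecting terms: 0.007 × V_1 = 0.045  =>  V_1 = 6.429 V
I_R2 = (V_1 - V_2)/R2 = (6.429 - 0)/500 = 0.01286 A
|I_R2| = 0.01286 A

Final answer: |I_R2| = 0.01286 A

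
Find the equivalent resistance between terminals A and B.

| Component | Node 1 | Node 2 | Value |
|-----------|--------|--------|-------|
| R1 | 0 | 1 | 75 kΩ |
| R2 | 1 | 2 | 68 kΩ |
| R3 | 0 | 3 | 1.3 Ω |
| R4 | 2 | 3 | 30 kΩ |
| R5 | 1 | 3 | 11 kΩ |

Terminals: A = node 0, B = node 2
The network is not a plain series/parallel combination. Inject a 1 A test current into terminal A (node 0) and return it from terminal B (node 2); then R_eq = V_A / (1 A).
Nodal analysis, taking node 2 as the 0 V reference.
Current source I_test pushes 1 A into node 0 and draws it out of node 2.
KCL at each unknown node (sum of currents leaving = 0; resistances in Ω):
  Node 0: (V_0 - V_1)/75000 + (V_0 - V_3)/1.3 - 1 = 0
  Node 1: (V_1 - V_0)/75000 + (V_1 - 0)/68000 + (V_1 - V_3)/11000 = 0
  Node 3: (V_3 - V_0)/1.3 + (V_3 - V_1)/11000 + (V_3 - 0)/30000 = 0
Collecting terms (coefficients in siemens):
  0.7692·V_0 - 0.00001333·V_1 - 0.7692·V_3 = 1
  0.0001189·V_1 - 0.00001333·V_0 - 0.00009091·V_3 = 0
  0.7694·V_3 - 0.7692·V_0 - 0.00009091·V_1 = 0
Solving these 3 simultaneous equations (Gaussian elimination) gives:
  V_0 = 21640 V, V_1 = 18960 V, V_3 = 21640 V
R_eq = V_0 / 1 A = 21640 Ω = 21.64 kΩ

Final answer: 21.64 kΩ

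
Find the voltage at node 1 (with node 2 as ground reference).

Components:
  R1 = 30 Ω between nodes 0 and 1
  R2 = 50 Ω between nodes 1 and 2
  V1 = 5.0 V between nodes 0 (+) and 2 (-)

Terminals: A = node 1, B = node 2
Nodal analysis, taking node 2 as the 0 V reference.
Source V1 fixes V_0 = 5 V.
KCL at each unknown node (sum of currents leaving = 0; resistances in Ω):
  Node 1: (V_1 - 5)/30 + (V_1 - 0)/50 = 0
Collecting terms: 0.05333 × V_1 = 0.1667  =>  V_1 = 3.125 V
The requested potential is V_1 = 3.125 V.

Final answer: V_1 = 3.125 V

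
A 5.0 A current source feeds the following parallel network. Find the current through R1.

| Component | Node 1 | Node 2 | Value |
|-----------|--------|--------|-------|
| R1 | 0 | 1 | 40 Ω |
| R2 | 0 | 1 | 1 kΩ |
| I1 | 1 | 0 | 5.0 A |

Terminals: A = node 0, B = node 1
All resistors sit directly between nodes 0 and 1, so they are in parallel and share one voltage V; the full source current 5 A splits among them.
1/R_par = 1/40 + 1/1000 = 0.026 S  =>  R_par = 38.46 Ω
V = I × R_par = 5 × 38.46 = 192.3 V
I_R1 = V/R1 = 192.3/40 = 4.808 A

Final answer: 4.808 A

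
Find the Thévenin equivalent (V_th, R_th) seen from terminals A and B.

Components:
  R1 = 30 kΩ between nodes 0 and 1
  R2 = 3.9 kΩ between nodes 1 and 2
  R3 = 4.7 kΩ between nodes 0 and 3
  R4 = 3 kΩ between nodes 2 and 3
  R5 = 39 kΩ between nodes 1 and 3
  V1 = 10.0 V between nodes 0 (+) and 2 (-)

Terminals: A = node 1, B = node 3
Step 1 — V_th is the open-circuit voltage V_A - V_B (nothing connected across the terminals).
Nodal analysis, taking node 2 as the 0 V reference.
Source V1 fixes V_0 = 10 V.
KCL at each unknown node (sum of currents leaving = 0; resistances in Ω):
  Node 1: (V_1 - 10)/30000 + (V_1 - 0)/3900 + (V_1 - V_3)/39000 = 0
  Node 3: (V_3 - 10)/4700 + (V_3 - 0)/3000 + (V_3 - V_1)/39000 = 0
Collecting terms (coefficients in siemens):
  0.0003154·V_1 - 0.00002564·V_3 = 0.0003333
  0.0005717·V_3 - 0.00002564·V_1 = 0.002128
Determinant D = (0.0003154)(0.0005717) - (-0.00002564)(-0.00002564) = 0.0000001797
V_1 = [(0.0003333)(0.0005717) - (-0.00002564)(0.002128)]/D = 1.364 V
V_3 = [(0.0003154)(0.002128) - (0.0003333)(-0.00002564)]/D = 3.783 V
V_th = V_1 - V_3 = 1.364 - 3.783 = -2.418 V
Step 2 — R_th: zero the source — replace V1 by a short circuit (node 2 merges into node 0) — and find the resistance seen between A (node 1) and B (node 3).
Reduce the network between node 1 (A) and node 3 (B) by series/parallel combination:
  Rp1 = R1 ‖ R2 (parallel, both between nodes 0 and 1) = 1/(1/30000 + 1/3900) = 3451 Ω
  Rp2 = R3 ‖ R4 (parallel, both between nodes 0 and 3) = 1/(1/4700 + 1/3000) = 1831 Ω
  Rs1 = Rp1 + Rp2 (series, joined only at node 0) = 3451 + 1831 = 5282 Ω
  Rp3 = R5 ‖ Rs1 (parallel, both between nodes 1 and 3) = 1/(1/39000 + 1/5282) = 4652 Ω
R_th = 4.652 kΩ

Final answer: V_th = -2.418 V, R_th = 4.652 kΩ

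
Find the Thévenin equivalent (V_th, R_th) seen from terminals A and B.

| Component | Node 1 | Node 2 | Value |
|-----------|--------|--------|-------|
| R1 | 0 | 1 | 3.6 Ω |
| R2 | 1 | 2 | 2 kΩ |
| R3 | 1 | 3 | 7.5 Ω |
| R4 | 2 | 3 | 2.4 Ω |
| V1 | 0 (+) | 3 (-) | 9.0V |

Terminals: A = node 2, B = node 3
Step 1 — V_th is the open-circuit voltage V_A - V_B (nothing connected across the terminals).
Nodal analysis, taking node 3 as the 0 V reference.
Source V1 fixes V_0 = 9 V.
KCL at each unknown node (sum of currents leaving = 0; resistances in Ω):
  Node 1: (V_1 - 9)/3.6 + (V_1 - V_2)/2000 + (V_1 - 0)/7.5 = 0
  Node 2: (V_2 - V_1)/2000 + (V_2 - 0)/2.4 = 0
Collecting terms (coefficients in siemens):
  0.4116·V_1 - 0.0005·V_2 = 2.5
  0.4172·V_2 - 0.0005·V_1 = 0
Determinant D = (0.4116)(0.4172) - (-0.0005)(-0.0005) = 0.1717
V_1 = [(2.5)(0.4172) - (-0.0005)(0)]/D = 6.074 V
V_2 = [(0.4116)(0) - (2.5)(-0.0005)]/D = 0.00728 V
V_th = V_2 - V_3 = 0.00728 - 0 = 0.00728 V
Step 2 — R_th: zero the source — replace V1 by a short circuit (node 3 merges into node 0) — and find the resistance seen between A (node 2) and B (node 0).
Reduce the network between node 2 (A) and node 0 (B) by series/parallel combination:
  Rp1 = R1 ‖ R3 (parallel, both between nodes 0 and 1) = 1/(1/3.6 + 1/7.5) = 2.432 Ω
  Rs1 = R2 + Rp1 (series, joined only at node 1) = 2000 + 2.432 = 2002 Ω
  Rp2 = R4 ‖ Rs1 (parallel, both between nodes 0 and 2) = 1/(1/2.4 + 1/2002) = 2.397 Ω
R_th = 2.397 Ω

Final answer: V_th = 0.00728 V, R_th = 2.397 Ω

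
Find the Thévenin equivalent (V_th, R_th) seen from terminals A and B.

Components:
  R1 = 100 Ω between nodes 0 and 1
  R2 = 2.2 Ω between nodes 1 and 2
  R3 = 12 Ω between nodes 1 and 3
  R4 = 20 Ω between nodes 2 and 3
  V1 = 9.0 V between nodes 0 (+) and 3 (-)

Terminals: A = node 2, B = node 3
Step 1 — V_th is the open-circuit voltage V_A - V_B (nothing connected across the terminals).
Nodal analysis, taking node 3 as the 0 V reference.
Source V1 fixes V_0 = 9 V.
KCL at each unknown node (sum of currents leaving = 0; resistances in Ω):
  Node 1: (V_1 - 9)/100 + (V_1 - V_2)/2.2 + (V_1 - 0)/12 = 0
  Node 2: (V_2 - V_1)/2.2 + (V_2 - 0)/20 = 0
Collecting terms (coefficients in siemens):
  0.5479·V_1 - 0.4545·V_2 = 0.09
  0.5045·V_2 - 0.4545·V_1 = 0
Determinant D = (0.5479)(0.5045) - (-0.4545)(-0.4545) = 0.06982
V_1 = [(0.09)(0.5045) - (-0.4545)(0)]/D = 0.6504 V
V_2 = [(0.5479)(0) - (0.09)(-0.4545)]/D = 0.5859 V
V_th = V_2 - V_3 = 0.5859 - 0 = 0.5859 V
Step 2 — R_th: zero the source — replace V1 by a short circuit (node 3 merges into node 0) — and find the resistance seen between A (node 2) and B (node 0).
Reduce the network between node 2 (A) and node 0 (B) by series/parallel combination:
  Rp1 = R1 ‖ R3 (parallel, both between nodes 0 and 1) = 1/(1/100 + 1/12) = 10.71 Ω
  Rs1 = R2 + Rp1 (series, joined only at node 1) = 2.2 + 10.71 = 12.91 Ω
  Rp2 = R4 ‖ Rs1 (parallel, both between nodes 0 and 2) = 1/(1/20 + 1/12.91) = 7.847 Ω
R_th = 7.847 Ω

Final answer: V_th = 0.5859 V, R_th = 7.847 Ω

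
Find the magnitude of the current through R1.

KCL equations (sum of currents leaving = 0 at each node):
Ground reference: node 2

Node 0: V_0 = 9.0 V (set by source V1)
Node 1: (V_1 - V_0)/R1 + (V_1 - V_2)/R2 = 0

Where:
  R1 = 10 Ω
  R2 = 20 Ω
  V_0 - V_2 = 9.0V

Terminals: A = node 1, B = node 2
Nodal analysis, taking node 2 as the 0 V reference.
Source V1 fixes V_0 = 9 V.
KCL at each unknown node (sum of currents leaving = 0; resistances in Ω):
  Node 1: (V_1 - 9)/10 + (V_1 - 0)/20 = 0
Collecting terms: 0.15 × V_1 = 0.9  =>  V_1 = 6 V
I_R1 = (V_0 - V_1)/R1 = (9 - 6)/10 = 0.3 A
|I_R1| = 0.3 A

Final answer: |I_R1| = 0.3 A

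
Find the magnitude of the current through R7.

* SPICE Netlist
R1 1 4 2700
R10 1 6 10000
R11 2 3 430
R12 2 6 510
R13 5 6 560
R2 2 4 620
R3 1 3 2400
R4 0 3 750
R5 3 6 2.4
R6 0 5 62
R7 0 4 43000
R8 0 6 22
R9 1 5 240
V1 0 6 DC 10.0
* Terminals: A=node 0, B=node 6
Nodal analysis, taking node 6 as the 0 V reference.
Source V1 fixes V_0 = 10 V.
KCL at each unknown node (sum of currents leaving = 0; resistances in Ω):
  Node 1: (V_1 - V_4)/2700 + (V_1 - V_3)/2400 + (V_1 - V_5)/240 + (V_1 - 0)/10000 = 0
  Node 2: (V_2 - V_4)/620 + (V_2 - V_3)/430 + (V_2 - 0)/510 = 0
  Node 3: (V_3 - V_1)/2400 + (V_3 - 10)/750 + (V_3 - 0)/2.4 + (V_3 - V_2)/430 = 0
  Node 4: (V_4 - V_1)/2700 + (V_4 - V_2)/620 + (V_4 - 10)/43000 = 0
  Node 5: (V_5 - 10)/62 + (V_5 - V_1)/240 + (V_5 - 0)/560 = 0
Collecting terms (coefficients in siemens):
  0.005054·V_1 - 0.0004167·V_3 - 0.0003704·V_4 - 0.004167·V_5 = 0
  0.005899·V_2 - 0.002326·V_3 - 0.001613·V_4 = 0
  0.4207·V_3 - 0.0004167·V_1 - 0.002326·V_2 = 0.01333
  0.002007·V_4 - 0.0003704·V_1 - 0.001613·V_2 = 0.0002326
  0.02208·V_5 - 0.004167·V_1 = 0.1613
Solving these 5 simultaneous equations (Gaussian elimination) gives:
  V_1 = 7.3 V, V_2 = 0.534 V, V_3 = 0.04187 V, V_4 = 1.893 V
  V_5 = 8.682 V
I_R7 = (V_0 - V_4)/R7 = (10 - 1.893)/43000 = 0.0001885 A
|I_R7| = 0.0001885 A

Final answer: |I_R7| = 0.0001885 A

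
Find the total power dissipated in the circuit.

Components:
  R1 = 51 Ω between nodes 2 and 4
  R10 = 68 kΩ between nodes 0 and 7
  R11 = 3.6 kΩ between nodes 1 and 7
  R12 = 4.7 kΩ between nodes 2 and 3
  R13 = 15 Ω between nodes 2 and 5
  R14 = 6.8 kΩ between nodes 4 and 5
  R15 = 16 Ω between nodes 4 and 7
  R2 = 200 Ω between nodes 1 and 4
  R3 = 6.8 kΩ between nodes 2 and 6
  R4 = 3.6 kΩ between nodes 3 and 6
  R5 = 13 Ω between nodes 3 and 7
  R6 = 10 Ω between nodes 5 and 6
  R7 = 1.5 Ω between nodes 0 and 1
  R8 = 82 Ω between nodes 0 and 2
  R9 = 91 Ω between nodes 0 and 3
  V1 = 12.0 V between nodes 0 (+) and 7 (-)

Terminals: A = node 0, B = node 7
Nodal analysis, taking node 7 as the 0 V reference.
Source V1 fixes V_0 = 12 V.
KCL at each unknown node (sum of currents leaving = 0; resistances in Ω):
  Node 1: (V_1 - V_4)/200 + (V_1 - 12)/1.5 + (V_1 - 0)/3600 = 0
  Node 2: (V_2 - V_4)/51 + (V_2 - V_6)/6800 + (V_2 - 12)/82 + (V_2 - V_3)/4700 + (V_2 - V_5)/15 = 0
  Node 3: (V_3 - V_6)/3600 + (V_3 - 0)/13 + (V_3 - 12)/91 + (V_3 - V_2)/4700 = 0
  Node 4: (V_4 - V_2)/51 + (V_4 - V_1)/200 + (V_4 - V_5)/6800 + (V_4 - 0)/16 = 0
  Node 5: (V_5 - V_6)/10 + (V_5 - V_2)/15 + (V_5 - V_4)/6800 = 0
  Node 6: (V_6 - V_2)/6800 + (V_6 - V_3)/3600 + (V_6 - V_5)/10 = 0
Collecting terms (coefficients in siemens):
  0.6719·V_1 - 0.005·V_4 = 8
  0.09883·V_2 - 0.0002128·V_3 - 0.01961·V_4 - 0.06667·V_5 - 0.0001471·V_6 = 0.1463
  0.0884·V_3 - 0.0002128·V_2 - 0.0002778·V_6 = 0.1319
  0.08725·V_4 - 0.005·V_1 - 0.01961·V_2 - 0.0001471·V_5 = 0
  0.1668·V_5 - 0.06667·V_2 - 0.0001471·V_4 - 0.1·V_6 = 0
  0.1004·V_6 - 0.0001471·V_2 - 0.0002778·V_3 - 0.1·V_5 = 0
Solving these 6 simultaneous equations (Gaussian elimination) gives:
  V_1 = 11.92 V, V_2 = 5.742 V, V_3 = 1.523 V, V_4 = 1.983 V
  V_5 = 5.717 V, V_6 = 5.705 V
Power in each resistor, P = (ΔV)²/R:
  P_R1 = (5.742 - 1.983)²/51 = 0.2771 W
  P_R2 = (11.92 - 1.983)²/200 = 0.4938 W
  P_R3 = (5.742 - 5.705)²/6800 = 0.0000002028 W
  P_R4 = (1.523 - 5.705)²/3600 = 0.004857 W
  P_R5 = (1.523 - 0)²/13 = 0.1785 W
  P_R6 = (5.717 - 5.705)²/10 = 0.00001337 W
  P_R7 = (12 - 11.92)²/1.5 = 0.004213 W
  P_R8 = (12 - 5.742)²/82 = 0.4776 W
  P_R9 = (12 - 1.523)²/91 = 1.206 W
  P_R10 = (12 - 0)²/68000 = 0.002118 W
  P_R11 = (11.92 - 0)²/3600 = 0.03947 W
  P_R12 = (5.742 - 1.523)²/4700 = 0.003787 W
  P_R13 = (5.742 - 5.717)²/15 = 0.00004361 W
  P_R14 = (1.983 - 5.717)²/6800 = 0.00205 W
  P_R15 = (1.983 - 0)²/16 = 0.2458 W
P_total = P_R1 + P_R2 + P_R3 + P_R4 + P_R5 + P_R6 + P_R7 + P_R8 + P_R9 + P_R10 + P_R11 + P_R12 + P_R13 + P_R14 + P_R15 = 2.935 W

Final answer: 2.935 W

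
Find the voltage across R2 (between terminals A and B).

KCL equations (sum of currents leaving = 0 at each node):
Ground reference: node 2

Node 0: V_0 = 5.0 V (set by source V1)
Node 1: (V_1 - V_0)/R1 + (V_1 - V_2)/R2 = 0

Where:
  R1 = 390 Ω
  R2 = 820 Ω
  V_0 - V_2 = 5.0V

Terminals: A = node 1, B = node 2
R1 and R2 are in series across V1 (node 0 → node 1 → node 2), and the output A–B is taken across R2, so this is a voltage divider.
Series current: I = V1/(R1 + R2) = 5/(390 + 820) = 5/1210 = 0.004132 A
V_R2 = I × R2 = V1 × R2/(R1 + R2) = 5 × 820/1210 = 3.388 V

Final answer: 3.388 V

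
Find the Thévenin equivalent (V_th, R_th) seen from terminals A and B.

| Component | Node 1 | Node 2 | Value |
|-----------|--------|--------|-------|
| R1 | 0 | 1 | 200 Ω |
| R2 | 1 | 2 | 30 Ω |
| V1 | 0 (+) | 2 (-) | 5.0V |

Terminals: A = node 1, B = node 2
Step 1 — V_th is the open-circuit voltage V_A - V_B (nothing connected across the terminals).
Nodal analysis, taking node 2 as the 0 V reference.
Source V1 fixes V_0 = 5 V.
KCL at each unknown node (sum of currents leaving = 0; resistances in Ω):
  Node 1: (V_1 - 5)/200 + (V_1 - 0)/30 = 0
Collecting terms: 0.03833 × V_1 = 0.025  =>  V_1 = 0.6522 V
V_th = V_1 - V_2 = 0.6522 - 0 = 0.6522 V
Step 2 — R_th: zero the source — replace V1 by a short circuit (node 2 merges into node 0) — and find the resistance seen between A (node 1) and B (node 0).
Reduce the network between node 1 (A) and node 0 (B) by series/parallel combination:
  Rp1 = R1 ‖ R2 (parallel, both between nodes 0 and 1) = 1/(1/200 + 1/30) = 26.09 Ω
R_th = 26.09 Ω

Final answer: V_th = 0.6522 V, R_th = 26.09 Ω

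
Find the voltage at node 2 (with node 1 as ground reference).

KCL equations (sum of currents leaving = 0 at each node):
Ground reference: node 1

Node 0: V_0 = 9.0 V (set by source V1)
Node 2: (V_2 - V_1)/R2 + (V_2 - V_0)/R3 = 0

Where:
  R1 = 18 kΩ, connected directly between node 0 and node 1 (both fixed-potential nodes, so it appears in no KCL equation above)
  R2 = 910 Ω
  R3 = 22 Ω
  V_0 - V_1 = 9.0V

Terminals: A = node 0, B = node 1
Nodal analysis, taking node 1 as the 0 V reference.
Source V1 fixes V_0 = 9 V.
KCL at each unknown node (sum of currents leaving = 0; resistances in Ω):
  Node 2: (V_2 - 0)/910 + (V_2 - 9)/22 = 0
Collecting terms: 0.04655 × V_2 = 0.4091  =>  V_2 = 8.788 V
The requested potential is V_2 = 8.788 V.

Final answer: V_2 = 8.788 V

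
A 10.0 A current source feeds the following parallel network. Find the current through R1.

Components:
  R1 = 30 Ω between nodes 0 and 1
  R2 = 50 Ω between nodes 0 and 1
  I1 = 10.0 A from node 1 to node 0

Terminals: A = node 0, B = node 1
All resistors sit directly between nodes 0 and 1, so they are in parallel and share one voltage V; the full source current 10 A splits among them.
1/R_par = 1/30 + 1/50 = 0.05333 S  =>  R_par = 18.75 Ω
V = I × R_par = 10 × 18.75 = 187.5 V
I_R1 = V/R1 = 187.5/30 = 6.25 A

Final answer: 6.25 A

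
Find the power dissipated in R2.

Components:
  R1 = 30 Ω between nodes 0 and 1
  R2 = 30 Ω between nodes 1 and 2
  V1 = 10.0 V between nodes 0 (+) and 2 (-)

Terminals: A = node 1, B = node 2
Nodal analysis, taking node 2 as the 0 V reference.
Source V1 fixes V_0 = 10 V.
KCL at each unknown node (sum of currents leaving = 0; resistances in Ω):
  Node 1: (V_1 - 10)/30 + (V_1 - 0)/30 = 0
Collecting terms: 0.06667 × V_1 = 0.3333  =>  V_1 = 5 V
I_R2 = (V_1 - V_2)/R2 = (5 - 0)/30 = 0.1667 A
P_R2 = I_R2² × R2 = (0.1667)² × 30 = 0.8333 W

Final answer: 0.8333 W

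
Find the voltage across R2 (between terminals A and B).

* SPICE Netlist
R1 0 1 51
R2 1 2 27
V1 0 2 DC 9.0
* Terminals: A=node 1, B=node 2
R1 and R2 are in series across V1 (node 0 → node 1 → node 2), and the output A–B is taken across R2, so this is a voltage divider.
Series current: I = V1/(R1 + R2) = 9/(51 + 27) = 9/78 = 0.1154 A
V_R2 = I × R2 = V1 × R2/(R1 + R2) = 9 × 27/78 = 3.115 V

Final answer: 3.115 V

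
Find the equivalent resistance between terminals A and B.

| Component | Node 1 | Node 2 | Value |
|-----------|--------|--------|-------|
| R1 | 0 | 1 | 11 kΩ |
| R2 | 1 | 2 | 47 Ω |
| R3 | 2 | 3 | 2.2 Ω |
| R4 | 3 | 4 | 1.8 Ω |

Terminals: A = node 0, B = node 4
Reduce the network between node 0 (A) and node 4 (B) by series/parallel combination:
  Rs1 = R1 + R2 (series, joined only at node 1) = 11000 + 47 = 11050 Ω
  Rs2 = R3 + Rs1 (series, joined only at node 2) = 2.2 + 11050 = 11050 Ω
  Rs3 = R4 + Rs2 (series, joined only at node 3) = 1.8 + 11050 = 11050 Ω
R_eq = 11.05 kΩ

Final answer: 11.05 kΩ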